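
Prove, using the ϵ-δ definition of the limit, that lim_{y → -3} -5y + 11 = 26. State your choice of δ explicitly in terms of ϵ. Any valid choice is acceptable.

Let ϵ > 0. We need δ > 0 so that 0 < |y + 3| < δ implies |(-5y + 11) − 26| < ϵ.
|(-5y + 11) − 26| = |-5y - 15| = 5|y + 3|.
Thus it suffices that |y + 3| < ϵ/5.
Choosing δ = ϵ/5 gives |(-5y + 11) − 26| = 5|y + 3| < ϵ whenever |y + 3| < δ.

δ = ϵ/5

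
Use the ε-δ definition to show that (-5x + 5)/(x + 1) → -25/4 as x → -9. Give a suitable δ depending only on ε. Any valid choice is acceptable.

δ = min(4, (16/5)ε)

Suppose ε > 0. We want δ > 0 with 0 < |x + 9| < δ ⇒ |(-5x + 5)/(x + 1) + 25/4| < ε.
Combining over a common denominator, (-5x + 5)/(x + 1) + 25/4 = [(-5x + 5)·(-8) − 50·(x + 1)] / [(-8)·(x + 1)] = -10(x + 9) / ((-8)(x + 1)).
So |(-5x + 5)/(x + 1) + 25/4| = 10|x + 9| / (8·|x + 1|).
Require δ ≤ 4, so |x + 1| ≥ |-8| − |x + 9| > 8 − 4 = 4.
Hence |(-5x + 5)/(x + 1) + 25/4| < 10|x + 9|/(8·4) = (5/16)|x + 9|, which is < ε once |x + 9| < (16/5)ε.
Take δ = min(4, (16/5)ε). Then 0 < |x + 9| < δ forces both bounds, so |(-5x + 5)/(x + 1) + 25/4| < ε.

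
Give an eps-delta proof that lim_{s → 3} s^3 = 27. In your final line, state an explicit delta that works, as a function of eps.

delta = min(2, eps/49)

Let eps > 0 be given. We seek delta > 0 with 0 < |s − 3| < delta ⇒ |s^3 − 27| < eps.
Factor: s^3 − 27 = (s − 3)(s^2 + 3s + 9), so |s^3 − 27| = |s − 3|·|s^2 + 3s + 9|.
Impose delta ≤ 2 so that |s| < 5; then |s^2 + 3s + 9| ≤ 49.
Hence |s^3 − 27| ≤ 49|s − 3|, which is < eps once |s − 3| < eps/49.
Take delta = min(2, eps/49). If 0 < |s − 3| < delta then both bounds hold and |s^3 − 27| ≤ 49|s − 3| < 49·(eps/49) = eps.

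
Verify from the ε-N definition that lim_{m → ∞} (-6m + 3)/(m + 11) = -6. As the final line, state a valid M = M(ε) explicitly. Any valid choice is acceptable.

M = 69/ε

Let ε > 0. For m ≥ 1, |(-6m + 3)/(m + 11) + 6| = |69|/((m + 11)) = 69/((m + 11)).
Since m + 11 ≥ m for m ≥ 1, this is ≤ 69/(m) = 69/m.
So |(-6m + 3)/(m + 11) + 6| < ε whenever m > 69/ε.
Take M = 69/ε. If m > M then |(-6m + 3)/(m + 11) + 6| ≤ 69/m < ε.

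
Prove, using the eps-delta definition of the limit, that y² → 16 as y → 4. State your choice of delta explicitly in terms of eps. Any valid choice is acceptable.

Suppose eps > 0. We seek delta > 0 with 0 < |y − 4| < delta ⇒ |y² − 16| < eps.
Factor: y² − 16 = (y − 4)(y + 4), so |y² − 16| = |y − 4|·|y + 4|.
Restrict delta ≤ 1. Then |y − 4| < 1 gives |y| < 5, so by the triangle inequality |y + 4| ≤ 5 + 4 = 9.
Hence |y² − 16| ≤ 9|y − 4|, which is < eps once |y − 4| < eps/9.
Take delta = min(1, eps/9). If 0 < |y − 4| < delta then both bounds hold and |y² − 16| ≤ 9|y − 4| < 9·(eps/9) = eps.

delta = min(1, eps/9)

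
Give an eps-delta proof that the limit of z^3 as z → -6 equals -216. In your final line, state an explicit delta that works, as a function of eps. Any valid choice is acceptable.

Fix eps > 0. We seek delta > 0 with 0 < |z + 6| < delta ⇒ |z^3 + 216| < eps.
Factor: z^3 + 216 = (z + 6)(z^2 - 6z + 36), so |z^3 + 216| = |z + 6|·|z^2 - 6z + 36|.
Restrict delta ≤ 2. Then |z + 6| < 2 gives |z| < 8, so by the triangle inequality |z^2 - 6z + 36| ≤ 8^2 + 6·8 + 36 = 148.
Hence |z^3 + 216| ≤ 148|z + 6|, which is < eps once |z + 6| < eps/148.
Take delta = min(2, eps/148). If 0 < |z + 6| < delta then both bounds hold and |z^3 + 216| ≤ 148|z + 6| < 148·(eps/148) = eps.

delta = min(2, eps/148)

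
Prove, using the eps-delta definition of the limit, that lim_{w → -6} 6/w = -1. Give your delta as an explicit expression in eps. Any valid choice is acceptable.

delta = min(3, 3eps)

Let eps > 0. We seek delta > 0 such that 0 < |w + 6| < delta implies |6/w + 1| < eps.
|6/w + 1| = 6·|-6 − w|/(6·|w|) = 6|w + 6|/(6|w|).
Restrict delta ≤ 3. Then |w + 6| < 3 gives |w| > 3, so 6|w| > 18.
Then |6/w + 1| < 6|w + 6|/18, which is < eps when |w + 6| < 3eps.
Take delta = min(3, 3eps). Then 0 < |w + 6| < delta gives both |w + 6| < 3 and |w + 6| < 3eps, so |6/w + 1| < eps.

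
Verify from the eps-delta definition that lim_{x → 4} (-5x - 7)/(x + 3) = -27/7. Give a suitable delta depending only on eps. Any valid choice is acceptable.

delta = min(7/2, (49/16)eps)

Suppose eps > 0. We want delta > 0 with 0 < |x − 4| < delta ⇒ |(-5x - 7)/(x + 3) + 27/7| < eps.
Combining over a common denominator, (-5x - 7)/(x + 3) + 27/7 = [(-5x - 7)·7 − (-27)·(x + 3)] / [7·(x + 3)] = -8(x − 4) / (7(x + 3)).
So |(-5x - 7)/(x + 3) + 27/7| = 8|x − 4| / (7·|x + 3|).
Restrict delta ≤ 7/2. Then |x − 4| < 7/2 gives |x + 3| = |(x − 4) + 7| ≥ 7 − 7/2 = 7/2.
Hence |(-5x - 7)/(x + 3) + 27/7| < 8|x − 4|/(7·(7/2)) = (16/49)|x − 4|, which is < eps once |x − 4| < (49/16)eps.
Take delta = min(7/2, (49/16)eps). Then 0 < |x − 4| < delta forces both bounds, so |(-5x - 7)/(x + 3) + 27/7| < eps.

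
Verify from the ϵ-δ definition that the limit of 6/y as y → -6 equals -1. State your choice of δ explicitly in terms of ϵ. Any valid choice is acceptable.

δ = min(3, 3ϵ)

Let ϵ > 0. We seek δ > 0 such that 0 < |y + 6| < δ implies |6/y + 1| < ϵ.
|6/y + 1| = 6·|-6 − y|/(6·|y|) = 6|y + 6|/(6|y|).
Require δ ≤ 3 so that |y| > 6 − 3 = 3, hence 6|y| > 18.
Then |6/y + 1| < 6|y + 6|/18, which is < ϵ when |y + 6| < 3ϵ.
Take δ = min(3, 3ϵ). Then 0 < |y + 6| < δ gives both |y + 6| < 3 and |y + 6| < 3ϵ, so |6/y + 1| < ϵ.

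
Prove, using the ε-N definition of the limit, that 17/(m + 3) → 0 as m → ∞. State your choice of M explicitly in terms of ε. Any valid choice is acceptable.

M = 17/ε

Suppose ε > 0. For m ≥ 1, |17/(m + 3) − 0| = 17/(m + 3) ≤ 17/m.
We need 17/m < ε, i.e. m > 17/ε.
Take M = 17/ε. If m > M then |17/(m + 3)| ≤ 17/m < ε.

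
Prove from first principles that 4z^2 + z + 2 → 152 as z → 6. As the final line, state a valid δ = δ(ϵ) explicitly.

δ = min(2, ϵ/57)

Let ϵ > 0. We want δ > 0 such that 0 < |z − 6| < δ implies |(4z^2 + z + 2) − 152| < ϵ.
(4z^2 + z + 2) − 152 = 4z^2 + z - 150 = (z − 6)(4z + 25).
So |(4z^2 + z + 2) − 152| = |z − 6|·|4z + 25|.
Require δ ≤ 2. Then |z − 6| < 2 gives |z| < 8, and by the triangle inequality |4z + 25| ≤ 4·8 + 25 = 57.
Hence |(4z^2 + z + 2) − 152| ≤ 57|z − 6| < ϵ provided |z − 6| < ϵ/57.
Choosing δ = min(2, ϵ/57) ensures both conditions, hence |(4z^2 + z + 2) − 152| < ϵ.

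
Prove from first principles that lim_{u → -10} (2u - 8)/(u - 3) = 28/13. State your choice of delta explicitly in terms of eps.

delta = min(13/2, (169/4)eps)

Let eps > 0 be given. We want delta > 0 with 0 < |u + 10| < delta ⇒ |(2u - 8)/(u - 3) − (28/13)| < eps.
Combining over a common denominator, (2u - 8)/(u - 3) − (28/13) = [(2u - 8)·(-13) − (-28)·(u - 3)] / [(-13)·(u - 3)] = 2(u + 10) / ((-13)(u - 3)).
So |(2u - 8)/(u - 3) − (28/13)| = 2|u + 10| / (13·|u − 3|).
Restrict delta ≤ 13/2. Then |u + 10| < 13/2 gives |u − 3| = |(u + 10) + (-13)| ≥ 13 − 13/2 = 13/2.
Hence |(2u - 8)/(u - 3) − (28/13)| < 2|u + 10|/(13·(13/2)) = (4/169)|u + 10|, which is < eps once |u + 10| < (169/4)eps.
Take delta = min(13/2, (169/4)eps). Then 0 < |u + 10| < delta forces both bounds, so |(2u - 8)/(u - 3) − (28/13)| < eps.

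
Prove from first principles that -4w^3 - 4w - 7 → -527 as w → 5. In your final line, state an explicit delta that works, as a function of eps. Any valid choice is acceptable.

delta = min(1, eps/368)

Let eps > 0 be given. We want delta > 0 such that 0 < |w − 5| < delta implies |(-4w^3 - 4w - 7) + 527| < eps.
(-4w^3 - 4w - 7) + 527 = -4w^3 - 4w + 520 = (w − 5)(-4w^2 - 20w - 104).
So |(-4w^3 - 4w - 7) + 527| = |w − 5|·|-4w^2 - 20w - 104|.
Require delta ≤ 1. Then |w − 5| < 1 gives |w| < 6, and by the triangle inequality |-4w^2 - 20w - 104| ≤ 4·6^2 + 20·6 + 104 = 368.
Hence |(-4w^3 - 4w - 7) + 527| ≤ 368|w − 5| < eps provided |w − 5| < eps/368.
Choosing delta = min(1, eps/368) ensures both conditions, hence |(-4w^3 - 4w - 7) + 527| < eps.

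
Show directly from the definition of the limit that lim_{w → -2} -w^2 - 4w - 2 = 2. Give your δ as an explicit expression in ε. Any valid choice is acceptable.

Let ε > 0. We want δ > 0 such that 0 < |w + 2| < δ implies |(-w^2 - 4w - 2) − 2| < ε.
(-w^2 - 4w - 2) − 2 = -w^2 - 4w - 4 = (w + 2)(-w - 2).
So |(-w^2 - 4w - 2) − 2| = |w + 2|·|-w - 2|.
Require δ ≤ 1. Then |w + 2| < 1 gives |w| < 3, and by the triangle inequality |-w - 2| ≤ 3 + 2 = 5.
Hence |(-w^2 - 4w - 2) − 2| ≤ 5|w + 2| < ε provided |w + 2| < ε/5.
Choosing δ = min(1, ε/5) ensures both conditions, hence |(-w^2 - 4w - 2) − 2| < ε.

δ = min(1, ε/5)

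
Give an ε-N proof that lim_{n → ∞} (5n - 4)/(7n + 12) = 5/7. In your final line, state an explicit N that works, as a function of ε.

Fix ε > 0. For n ≥ 1, |(5n - 4)/(7n + 12) − (5/7)| = |-88|/(7(7n + 12)) = 88/(7(7n + 12)).
Since 7n + 12 ≥ 7n for n ≥ 1, this is ≤ 88/(7·7n) = (88/49)/n.
So |(5n - 4)/(7n + 12) − (5/7)| < ε whenever n > (88/49)/ε.
Take N = (88/49)/ε. If n > N then |(5n - 4)/(7n + 12) − (5/7)| ≤ (88/49)/n < ε.

N = (88/49)/ε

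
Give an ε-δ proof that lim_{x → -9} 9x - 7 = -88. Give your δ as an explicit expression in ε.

Let ε > 0 be given. We need δ > 0 so that 0 < |x + 9| < δ implies |(9x - 7) + 88| < ε.
Since (9x - 7) + 88 = 9(x + 9), we have |(9x - 7) + 88| = 9|x + 9|.
Thus it suffices that |x + 9| < ε/9.
Take δ = ε/9. If 0 < |x + 9| < δ then |(9x - 7) + 88| = 9|x + 9| < 9·(ε/9) = ε.

δ = ε/9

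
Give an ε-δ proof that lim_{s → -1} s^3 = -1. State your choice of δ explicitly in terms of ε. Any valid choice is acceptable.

δ = min(2, ε/13)

Let ε > 0. We seek δ > 0 with 0 < |s + 1| < δ ⇒ |s^3 + 1| < ε.
Factor: s^3 + 1 = (s + 1)(s^2 - s + 1), so |s^3 + 1| = |s + 1|·|s^2 - s + 1|.
Restrict δ ≤ 2. Then |s + 1| < 2 gives |s| < 3, so by the triangle inequality |s^2 - s + 1| ≤ 3^2 + 3 + 1 = 13.
Hence |s^3 + 1| ≤ 13|s + 1|, which is < ε once |s + 1| < ε/13.
Take δ = min(2, ε/13). If 0 < |s + 1| < δ then both bounds hold and |s^3 + 1| ≤ 13|s + 1| < 13·(ε/13) = ε.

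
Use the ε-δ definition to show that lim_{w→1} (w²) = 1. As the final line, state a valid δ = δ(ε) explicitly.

δ = min(1, ε/3)

Suppose ε > 0. We seek δ > 0 with 0 < |w − 1| < δ ⇒ |w² − 1| < ε.
Factor: w² − 1 = (w − 1)(w + 1), so |w² − 1| = |w − 1|·|w + 1|.
Impose δ ≤ 1 so that |w| < 2; then |w + 1| ≤ 3.
Hence |w² − 1| ≤ 3|w − 1|, which is < ε once |w − 1| < ε/3.
Take δ = min(1, ε/3). If 0 < |w − 1| < δ then both bounds hold and |w² − 1| ≤ 3|w − 1| < 3·(ε/3) = ε.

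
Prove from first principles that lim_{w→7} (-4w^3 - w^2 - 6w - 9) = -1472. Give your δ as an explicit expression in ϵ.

δ = min(1, ϵ/697)

Suppose ϵ > 0. We want δ > 0 such that 0 < |w − 7| < δ implies |(-4w^3 - w^2 - 6w - 9) + 1472| < ϵ.
(-4w^3 - w^2 - 6w - 9) + 1472 = -4w^3 - w^2 - 6w + 1463 = (w − 7)(-4w^2 - 29w - 209).
So |(-4w^3 - w^2 - 6w - 9) + 1472| = |w − 7|·|-4w^2 - 29w - 209|.
Assume first that |w − 7| < 1, so |w| < 8. Then |-4w^2 - 29w - 209| ≤ 4·8^2 + 29·8 + 209 = 697.
Hence |(-4w^3 - w^2 - 6w - 9) + 1472| ≤ 697|w − 7| < ϵ provided |w − 7| < ϵ/697.
Take δ = min(1, ϵ/697). Then 0 < |w − 7| < δ gives both |w − 7| < 1 and |w − 7| < ϵ/697, so |(-4w^3 - w^2 - 6w - 9) + 1472| < ϵ.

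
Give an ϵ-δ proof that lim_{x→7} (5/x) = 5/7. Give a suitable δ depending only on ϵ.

δ = min(7/2, (49/10)ϵ)

Let ϵ > 0. We seek δ > 0 such that 0 < |x − 7| < δ implies |5/x − (5/7)| < ϵ.
|5/x − (5/7)| = 5·|7 − x|/(7·|x|) = 5|x − 7|/(7|x|).
Restrict δ ≤ 7/2. Then |x − 7| < 7/2 gives |x| > 7/2, so 7|x| > 49/2.
Then |5/x − (5/7)| < 5|x − 7|/(49/2), which is < ϵ when |x − 7| < (49/10)ϵ.
Take δ = min(7/2, (49/10)ϵ). Then 0 < |x − 7| < δ gives both |x − 7| < 7/2 and |x − 7| < (49/10)ϵ, so |5/x − (5/7)| < ϵ.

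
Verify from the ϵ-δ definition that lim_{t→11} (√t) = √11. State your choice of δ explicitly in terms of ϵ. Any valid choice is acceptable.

Fix ϵ > 0. We want δ > 0 such that 0 < |t − 11| < δ implies |√t − √11| < ϵ.
Multiplying by the conjugate, |√t − √11| = |t − 11|/(√t + √11).
Restrict δ ≤ 11 so that |t − 11| < 11 forces t > 0, and then √t + √11 > √11.
Hence |√t − √11| < |t − 11|/√11, which is < ϵ once |t − 11| < √11·ϵ.
Take δ = min(11, √11·ϵ). If 0 < |t − 11| < δ then t > 0 and |√t − √11| < |t − 11|/√11 < ϵ.

δ = min(11, √11·ϵ)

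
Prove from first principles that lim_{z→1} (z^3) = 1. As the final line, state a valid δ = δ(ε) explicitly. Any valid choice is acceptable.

δ = min(1, ε/7)

Fix ε > 0. We seek δ > 0 with 0 < |z − 1| < δ ⇒ |z^3 − 1| < ε.
Factor: z^3 − 1 = (z − 1)(z^2 + z + 1), so |z^3 − 1| = |z − 1|·|z^2 + z + 1|.
Restrict δ ≤ 1. Then |z − 1| < 1 gives |z| < 2, so by the triangle inequality |z^2 + z + 1| ≤ 2^2 + 2 + 1 = 7.
Hence |z^3 − 1| ≤ 7|z − 1|, which is < ε once |z − 1| < ε/7.
Take δ = min(1, ε/7). If 0 < |z − 1| < δ then both bounds hold and |z^3 − 1| ≤ 7|z − 1| < 7·(ε/7) = ε.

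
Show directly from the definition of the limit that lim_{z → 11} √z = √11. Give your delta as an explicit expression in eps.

delta = min(11, √11·eps)

Fix eps > 0. We want delta > 0 such that 0 < |z − 11| < delta implies |√z − √11| < eps.
Rationalise: √z − √11 = (z − 11)/(√z + √11), so |√z − √11| = |z − 11|/(√z + √11).
Restrict delta ≤ 11 so that |z − 11| < 11 forces z > 0, and then √z + √11 > √11.
Hence |√z − √11| < |z − 11|/√11, which is < eps once |z − 11| < √11·eps.
Take delta = min(11, √11·eps). If 0 < |z − 11| < delta then z > 0 and |√z − √11| < |z − 11|/√11 < eps.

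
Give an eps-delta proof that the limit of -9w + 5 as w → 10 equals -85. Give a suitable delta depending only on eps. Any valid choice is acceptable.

delta = eps/9

Let eps > 0. We need delta > 0 so that 0 < |w − 10| < delta implies |(-9w + 5) + 85| < eps.
|(-9w + 5) + 85| = |-9w + 90| = 9|w − 10|.
So 9|w − 10| < eps exactly when |w − 10| < eps/9.
Choosing delta = eps/9 gives |(-9w + 5) + 85| = 9|w − 10| < eps whenever |w − 10| < delta.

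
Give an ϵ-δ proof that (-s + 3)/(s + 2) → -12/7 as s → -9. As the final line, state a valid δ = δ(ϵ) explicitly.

δ = min(7/2, (49/10)ϵ)

Fix ϵ > 0. We want δ > 0 with 0 < |s + 9| < δ ⇒ |(-s + 3)/(s + 2) + 12/7| < ϵ.
Combining over a common denominator, (-s + 3)/(s + 2) + 12/7 = [(-s + 3)·(-7) − 12·(s + 2)] / [(-7)·(s + 2)] = -5(s + 9) / ((-7)(s + 2)).
So |(-s + 3)/(s + 2) + 12/7| = 5|s + 9| / (7·|s + 2|).
Require δ ≤ 7/2, so |s + 2| ≥ |-7| − |s + 9| > 7 − 7/2 = 7/2.
Hence |(-s + 3)/(s + 2) + 12/7| < 5|s + 9|/(7·(7/2)) = (10/49)|s + 9|, which is < ϵ once |s + 9| < (49/10)ϵ.
Take δ = min(7/2, (49/10)ϵ). Then 0 < |s + 9| < δ forces both bounds, so |(-s + 3)/(s + 2) + 12/7| < ϵ.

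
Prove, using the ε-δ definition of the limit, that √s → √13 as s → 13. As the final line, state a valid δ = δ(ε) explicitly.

Let ε > 0 be given. We want δ > 0 such that 0 < |s − 13| < δ implies |√s − √13| < ε.
Multiplying by the conjugate, |√s − √13| = |s − 13|/(√s + √13).
Restrict δ ≤ 13 so that |s − 13| < 13 forces s > 0, and then √s + √13 > √13.
Hence |√s − √13| < |s − 13|/√13, which is < ε once |s − 13| < √13·ε.
Take δ = min(13, √13·ε). If 0 < |s − 13| < δ then s > 0 and |√s − √13| < |s − 13|/√13 < ε.

δ = min(13, √13·ε)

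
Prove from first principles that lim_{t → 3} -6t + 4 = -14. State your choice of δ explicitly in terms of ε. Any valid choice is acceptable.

Fix ε > 0. We need δ > 0 so that 0 < |t − 3| < δ implies |(-6t + 4) + 14| < ε.
Since (-6t + 4) + 14 = -6(t − 3), we have |(-6t + 4) + 14| = 6|t − 3|.
So 6|t − 3| < ε exactly when |t − 3| < ε/6.
Take δ = ε/6. If 0 < |t − 3| < δ then |(-6t + 4) + 14| = 6|t − 3| < 6·(ε/6) = ε.

δ = ε/6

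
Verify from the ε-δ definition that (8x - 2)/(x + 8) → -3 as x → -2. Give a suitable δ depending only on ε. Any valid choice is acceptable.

δ = min(3, (3/11)ε)

Let ε > 0 be given. We want δ > 0 with 0 < |x + 2| < δ ⇒ |(8x - 2)/(x + 8) + 3| < ε.
Combining over a common denominator, (8x - 2)/(x + 8) + 3 = [(8x - 2)·6 − (-18)·(x + 8)] / [6·(x + 8)] = 66(x + 2) / (6(x + 8)).
So |(8x - 2)/(x + 8) + 3| = 66|x + 2| / (6·|x + 8|).
Require δ ≤ 3, so |x + 8| ≥ |6| − |x + 2| > 6 − 3 = 3.
Hence |(8x - 2)/(x + 8) + 3| < 66|x + 2|/(6·3) = (11/3)|x + 2|, which is < ε once |x + 2| < (3/11)ε.
Take δ = min(3, (3/11)ε). Then 0 < |x + 2| < δ forces both bounds, so |(8x - 2)/(x + 8) + 3| < ε.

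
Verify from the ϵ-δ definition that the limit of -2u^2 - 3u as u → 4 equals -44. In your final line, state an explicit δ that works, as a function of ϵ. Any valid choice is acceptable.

Suppose ϵ > 0. We want δ > 0 such that 0 < |u − 4| < δ implies |(-2u^2 - 3u) + 44| < ϵ.
(-2u^2 - 3u) + 44 = -2u^2 - 3u + 44 = (u − 4)(-2u - 11).
So |(-2u^2 - 3u) + 44| = |u − 4|·|-2u - 11|.
Assume first that |u − 4| < 2, so |u| < 6. Then |-2u - 11| ≤ 2·6 + 11 = 23.
Hence |(-2u^2 - 3u) + 44| ≤ 23|u − 4| < ϵ provided |u − 4| < ϵ/23.
Take δ = min(2, ϵ/23). Then 0 < |u − 4| < δ gives both |u − 4| < 2 and |u − 4| < ϵ/23, so |(-2u^2 - 3u) + 44| < ϵ.

δ = min(2, ϵ/23)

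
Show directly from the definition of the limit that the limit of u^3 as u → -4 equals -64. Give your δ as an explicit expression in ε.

Suppose ε > 0. We seek δ > 0 with 0 < |u + 4| < δ ⇒ |u^3 + 64| < ε.
Factor: u^3 + 64 = (u + 4)(u^2 - 4u + 16), so |u^3 + 64| = |u + 4|·|u^2 - 4u + 16|.
Restrict δ ≤ 2. Then |u + 4| < 2 gives |u| < 6, so by the triangle inequality |u^2 - 4u + 16| ≤ 6^2 + 4·6 + 16 = 76.
Hence |u^3 + 64| ≤ 76|u + 4|, which is < ε once |u + 4| < ε/76.
Take δ = min(2, ε/76). If 0 < |u + 4| < δ then both bounds hold and |u^3 + 64| ≤ 76|u + 4| < 76·(ε/76) = ε.

δ = min(2, ε/76)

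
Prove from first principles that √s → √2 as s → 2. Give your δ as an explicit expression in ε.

δ = min(2, √2·ε)

Fix ε > 0. We want δ > 0 such that 0 < |s − 2| < δ implies |√s − √2| < ε.
Rationalise: √s − √2 = (s − 2)/(√s + √2), so |√s − √2| = |s − 2|/(√s + √2).
Restrict δ ≤ 2 so that |s − 2| < 2 forces s > 0, and then √s + √2 > √2.
Hence |√s − √2| < |s − 2|/√2, which is < ε once |s − 2| < √2·ε.
Take δ = min(2, √2·ε). If 0 < |s − 2| < δ then s > 0 and |√s − √2| < |s − 2|/√2 < ε.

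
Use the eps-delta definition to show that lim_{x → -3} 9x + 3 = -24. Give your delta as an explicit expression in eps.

Fix eps > 0. We need delta > 0 so that 0 < |x + 3| < delta implies |(9x + 3) + 24| < eps.
|(9x + 3) + 24| = |9x + 27| = 9|x + 3|.
Thus it suffices that |x + 3| < eps/9.
Take delta = eps/9. If 0 < |x + 3| < delta then |(9x + 3) + 24| = 9|x + 3| < 9·(eps/9) = eps.

delta = eps/9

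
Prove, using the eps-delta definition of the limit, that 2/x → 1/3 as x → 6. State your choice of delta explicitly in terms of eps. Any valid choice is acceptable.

delta = min(3, 9eps)

Fix eps > 0. We seek delta > 0 such that 0 < |x − 6| < delta implies |2/x − (1/3)| < eps.
|2/x − (1/3)| = 2·|6 − x|/(6·|x|) = 2|x − 6|/(6|x|).
Require delta ≤ 3 so that |x| > 6 − 3 = 3, hence 6|x| > 18.
Then |2/x − (1/3)| < 2|x − 6|/18, which is < eps when |x − 6| < 9eps.
Take delta = min(3, 9eps). Then 0 < |x − 6| < delta gives both |x − 6| < 3 and |x − 6| < 9eps, so |2/x − (1/3)| < eps.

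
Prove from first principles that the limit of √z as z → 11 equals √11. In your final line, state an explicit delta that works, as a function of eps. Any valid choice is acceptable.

Let eps > 0 be given. We want delta > 0 such that 0 < |z − 11| < delta implies |√z − √11| < eps.
Rationalise: √z − √11 = (z − 11)/(√z + √11), so |√z − √11| = |z − 11|/(√z + √11).
Restrict delta ≤ 11 so that |z − 11| < 11 forces z > 0, and then √z + √11 > √11.
Hence |√z − √11| < |z − 11|/√11, which is < eps once |z − 11| < √11·eps.
Take delta = min(11, √11·eps). If 0 < |z − 11| < delta then z > 0 and |√z − √11| < |z − 11|/√11 < eps.

delta = min(11, √11·eps)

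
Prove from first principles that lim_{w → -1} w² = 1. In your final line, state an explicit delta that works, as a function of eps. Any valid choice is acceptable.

Let eps > 0 be given. We seek delta > 0 with 0 < |w + 1| < delta ⇒ |w² − 1| < eps.
Factor: w² − 1 = (w + 1)(w - 1), so |w² − 1| = |w + 1|·|w - 1|.
Impose delta ≤ 1 so that |w| < 2; then |w - 1| ≤ 3.
Hence |w² − 1| ≤ 3|w + 1|, which is < eps once |w + 1| < eps/3.
Take delta = min(1, eps/3). If 0 < |w + 1| < delta then both bounds hold and |w² − 1| ≤ 3|w + 1| < 3·(eps/3) = eps.

delta = min(1, eps/3)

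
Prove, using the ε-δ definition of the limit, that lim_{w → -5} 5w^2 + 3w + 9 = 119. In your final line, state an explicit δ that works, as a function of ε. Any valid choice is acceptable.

Fix ε > 0. We want δ > 0 such that 0 < |w + 5| < δ implies |(5w^2 + 3w + 9) − 119| < ε.
(5w^2 + 3w + 9) − 119 = 5w^2 + 3w - 110 = (w + 5)(5w - 22).
So |(5w^2 + 3w + 9) − 119| = |w + 5|·|5w - 22|.
Assume first that |w + 5| < 1, so |w| < 6. Then |5w - 22| ≤ 5·6 + 22 = 52.
Hence |(5w^2 + 3w + 9) − 119| ≤ 52|w + 5| < ε provided |w + 5| < ε/52.
Take δ = min(1, ε/52). Then 0 < |w + 5| < δ gives both |w + 5| < 1 and |w + 5| < ε/52, so |(5w^2 + 3w + 9) − 119| < ε.

δ = min(1, ε/52)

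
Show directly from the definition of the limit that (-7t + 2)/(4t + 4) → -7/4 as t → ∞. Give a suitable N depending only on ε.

N = (9/4)/ε

Let ε > 0 be given. We seek N > 0 such that t > N implies |(-7t + 2)/(4t + 4) + 7/4| < ε.
(-7t + 2)/(4t + 4) + 7/4 = (4(-7t + 2) − (-7)(4t + 4)) / (4(4t + 4)) = 36/(4(4t + 4)).
For t > 0 we have 4t + 4 > 4t, so |(-7t + 2)/(4t + 4) + 7/4| = 36/(4(4t + 4)) < 36/(4·4t) = (9/4)/t.
Thus |(-7t + 2)/(4t + 4) + 7/4| < ε whenever t > (9/4)/ε.
Take N = (9/4)/ε. If t > N then |(-7t + 2)/(4t + 4) + 7/4| < (9/4)/t < ε.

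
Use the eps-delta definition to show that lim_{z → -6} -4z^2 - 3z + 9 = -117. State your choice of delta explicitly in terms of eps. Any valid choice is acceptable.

Let eps > 0 be given. We want delta > 0 such that 0 < |z + 6| < delta implies |(-4z^2 - 3z + 9) + 117| < eps.
(-4z^2 - 3z + 9) + 117 = -4z^2 - 3z + 126 = (z + 6)(-4z + 21).
So |(-4z^2 - 3z + 9) + 117| = |z + 6|·|-4z + 21|.
Require delta ≤ 1. Then |z + 6| < 1 gives |z| < 7, and by the triangle inequality |-4z + 21| ≤ 4·7 + 21 = 49.
Hence |(-4z^2 - 3z + 9) + 117| ≤ 49|z + 6| < eps provided |z + 6| < eps/49.
Choosing delta = min(1, eps/49) ensures both conditions, hence |(-4z^2 - 3z + 9) + 117| < eps.

delta = min(1, eps/49)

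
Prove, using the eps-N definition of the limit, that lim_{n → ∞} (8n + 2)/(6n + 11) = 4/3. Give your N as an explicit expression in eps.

Let eps > 0 be given. For n ≥ 1, |(8n + 2)/(6n + 11) − (4/3)| = |-76|/(6(6n + 11)) = 76/(6(6n + 11)).
Since 6n + 11 ≥ 6n for n ≥ 1, this is ≤ 76/(6·6n) = (19/9)/n.
So |(8n + 2)/(6n + 11) − (4/3)| < eps whenever n > (19/9)/eps.
Take N = (19/9)/eps. If n > N then |(8n + 2)/(6n + 11) − (4/3)| ≤ (19/9)/n < eps.

N = (19/9)/eps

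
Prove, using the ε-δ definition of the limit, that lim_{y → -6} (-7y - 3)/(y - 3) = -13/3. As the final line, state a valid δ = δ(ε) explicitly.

Let ε > 0. We want δ > 0 with 0 < |y + 6| < δ ⇒ |(-7y - 3)/(y - 3) + 13/3| < ε.
Combining over a common denominator, (-7y - 3)/(y - 3) + 13/3 = [(-7y - 3)·(-9) − 39·(y - 3)] / [(-9)·(y - 3)] = 24(y + 6) / ((-9)(y - 3)).
So |(-7y - 3)/(y - 3) + 13/3| = 24|y + 6| / (9·|y − 3|).
Restrict δ ≤ 9/2. Then |y + 6| < 9/2 gives |y − 3| = |(y + 6) + (-9)| ≥ 9 − 9/2 = 9/2.
Hence |(-7y - 3)/(y - 3) + 13/3| < 24|y + 6|/(9·(9/2)) = (16/27)|y + 6|, which is < ε once |y + 6| < (27/16)ε.
Take δ = min(9/2, (27/16)ε). Then 0 < |y + 6| < δ forces both bounds, so |(-7y - 3)/(y - 3) + 13/3| < ε.

δ = min(9/2, (27/16)ε)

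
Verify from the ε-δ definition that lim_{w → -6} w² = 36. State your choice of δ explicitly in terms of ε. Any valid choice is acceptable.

δ = min(1, ε/13)

Suppose ε > 0. We seek δ > 0 with 0 < |w + 6| < δ ⇒ |w² − 36| < ε.
Factor: w² − 36 = (w + 6)(w - 6), so |w² − 36| = |w + 6|·|w - 6|.
Restrict δ ≤ 1. Then |w + 6| < 1 gives |w| < 7, so by the triangle inequality |w - 6| ≤ 7 + 6 = 13.
Hence |w² − 36| ≤ 13|w + 6|, which is < ε once |w + 6| < ε/13.
Take δ = min(1, ε/13). If 0 < |w + 6| < δ then both bounds hold and |w² − 36| ≤ 13|w + 6| < 13·(ε/13) = ε.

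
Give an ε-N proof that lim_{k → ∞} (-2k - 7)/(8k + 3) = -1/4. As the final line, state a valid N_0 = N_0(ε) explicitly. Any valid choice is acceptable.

Fix ε > 0. For k ≥ 1, |(-2k - 7)/(8k + 3) + 1/4| = |-50|/(8(8k + 3)) = 50/(8(8k + 3)).
Since 8k + 3 ≥ 8k for k ≥ 1, this is ≤ 50/(8·8k) = (25/32)/k.
So |(-2k - 7)/(8k + 3) + 1/4| < ε whenever k > (25/32)/ε.
Take N_0 = (25/32)/ε. If k > N_0 then |(-2k - 7)/(8k + 3) + 1/4| ≤ (25/32)/k < ε.

N_0 = (25/32)/ε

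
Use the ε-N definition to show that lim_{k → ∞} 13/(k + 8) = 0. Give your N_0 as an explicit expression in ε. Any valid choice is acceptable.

N_0 = 13/ε

Let ε > 0. For k ≥ 1, |13/(k + 8) − 0| = 13/(k + 8) ≤ 13/k.
We need 13/k < ε, i.e. k > 13/ε.
Take N_0 = 13/ε. If k > N_0 then |13/(k + 8)| ≤ 13/k < ε.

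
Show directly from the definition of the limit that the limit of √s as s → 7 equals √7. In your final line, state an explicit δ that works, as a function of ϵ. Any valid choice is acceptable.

δ = min(7, √7·ϵ)

Let ϵ > 0. We want δ > 0 such that 0 < |s − 7| < δ implies |√s − √7| < ϵ.
Rationalise: √s − √7 = (s − 7)/(√s + √7), so |√s − √7| = |s − 7|/(√s + √7).
Restrict δ ≤ 7 so that |s − 7| < 7 forces s > 0, and then √s + √7 > √7.
Hence |√s − √7| < |s − 7|/√7, which is < ϵ once |s − 7| < √7·ϵ.
Take δ = min(7, √7·ϵ). If 0 < |s − 7| < δ then s > 0 and |√s − √7| < |s − 7|/√7 < ϵ.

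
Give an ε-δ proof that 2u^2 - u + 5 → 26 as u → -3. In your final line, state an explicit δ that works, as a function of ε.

δ = min(2, ε/17)

Let ε > 0 be given. We want δ > 0 such that 0 < |u + 3| < δ implies |(2u^2 - u + 5) − 26| < ε.
(2u^2 - u + 5) − 26 = 2u^2 - u - 21 = (u + 3)(2u - 7).
So |(2u^2 - u + 5) − 26| = |u + 3|·|2u - 7|.
Assume first that |u + 3| < 2, so |u| < 5. Then |2u - 7| ≤ 2·5 + 7 = 17.
Hence |(2u^2 - u + 5) − 26| ≤ 17|u + 3| < ε provided |u + 3| < ε/17.
Choosing δ = min(2, ε/17) ensures both conditions, hence |(2u^2 - u + 5) − 26| < ε.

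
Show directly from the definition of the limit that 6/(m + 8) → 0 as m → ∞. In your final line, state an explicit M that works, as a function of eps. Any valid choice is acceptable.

M = 6/eps

Fix eps > 0. For m ≥ 1, |6/(m + 8) − 0| = 6/(m + 8) ≤ 6/m.
We need 6/m < eps, i.e. m > 6/eps.
Take M = 6/eps. If m > M then |6/(m + 8)| ≤ 6/m < eps.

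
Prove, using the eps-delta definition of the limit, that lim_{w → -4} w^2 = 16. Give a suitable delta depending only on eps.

Fix eps > 0. We seek delta > 0 with 0 < |w + 4| < delta ⇒ |w^2 − 16| < eps.
Factor: w^2 − 16 = (w + 4)(w - 4), so |w^2 − 16| = |w + 4|·|w - 4|.
Impose delta ≤ 2 so that |w| < 6; then |w - 4| ≤ 10.
Hence |w^2 − 16| ≤ 10|w + 4|, which is < eps once |w + 4| < eps/10.
Take delta = min(2, eps/10). If 0 < |w + 4| < delta then both bounds hold and |w^2 − 16| ≤ 10|w + 4| < 10·(eps/10) = eps.

delta = min(2, eps/10)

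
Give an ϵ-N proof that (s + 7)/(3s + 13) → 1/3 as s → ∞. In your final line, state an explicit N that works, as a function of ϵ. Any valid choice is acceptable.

N = (8/9)/ϵ

Fix ϵ > 0. We seek N > 0 such that s > N implies |(s + 7)/(3s + 13) − (1/3)| < ϵ.
(s + 7)/(3s + 13) − (1/3) = (3(s + 7) − (3s + 13)) / (3(3s + 13)) = 8/(3(3s + 13)).
For s > 0 we have 3s + 13 > 3s, so |(s + 7)/(3s + 13) − (1/3)| = 8/(3(3s + 13)) < 8/(3·3s) = (8/9)/s.
Thus |(s + 7)/(3s + 13) − (1/3)| < ϵ whenever s > (8/9)/ϵ.
Take N = (8/9)/ϵ. If s > N then |(s + 7)/(3s + 13) − (1/3)| < (8/9)/s < ϵ.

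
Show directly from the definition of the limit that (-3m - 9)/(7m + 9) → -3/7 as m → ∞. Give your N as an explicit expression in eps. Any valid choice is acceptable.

Fix eps > 0. For m ≥ 1, |(-3m - 9)/(7m + 9) + 3/7| = |-36|/(7(7m + 9)) = 36/(7(7m + 9)).
Since 7m + 9 ≥ 7m for m ≥ 1, this is ≤ 36/(7·7m) = (36/49)/m.
So |(-3m - 9)/(7m + 9) + 3/7| < eps whenever m > (36/49)/eps.
Take N = (36/49)/eps. If m > N then |(-3m - 9)/(7m + 9) + 3/7| ≤ (36/49)/m < eps.

N = (36/49)/eps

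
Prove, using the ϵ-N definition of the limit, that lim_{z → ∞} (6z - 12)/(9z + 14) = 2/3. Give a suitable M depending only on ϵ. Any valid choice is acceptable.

M = (64/27)/ϵ

Let ϵ > 0 be given. We seek M > 0 such that z > M implies |(6z - 12)/(9z + 14) − (2/3)| < ϵ.
(6z - 12)/(9z + 14) − (2/3) = (9(6z - 12) − 6(9z + 14)) / (9(9z + 14)) = -192/(9(9z + 14)).
For z > 0 we have 9z + 14 > 9z, so |(6z - 12)/(9z + 14) − (2/3)| = 192/(9(9z + 14)) < 192/(9·9z) = (64/27)/z.
Thus |(6z - 12)/(9z + 14) − (2/3)| < ϵ whenever z > (64/27)/ϵ.
Take M = (64/27)/ϵ. If z > M then |(6z - 12)/(9z + 14) − (2/3)| < (64/27)/z < ϵ.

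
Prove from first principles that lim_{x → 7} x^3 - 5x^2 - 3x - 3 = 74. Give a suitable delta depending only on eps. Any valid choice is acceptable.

Fix eps > 0. We want delta > 0 such that 0 < |x − 7| < delta implies |(x^3 - 5x^2 - 3x - 3) − 74| < eps.
(x^3 - 5x^2 - 3x - 3) − 74 = x^3 - 5x^2 - 3x - 77 = (x − 7)(x^2 + 2x + 11).
So |(x^3 - 5x^2 - 3x - 3) − 74| = |x − 7|·|x^2 + 2x + 11|.
Assume first that |x − 7| < 1, so |x| < 8. Then |x^2 + 2x + 11| ≤ 8^2 + 2·8 + 11 = 91.
Hence |(x^3 - 5x^2 - 3x - 3) − 74| ≤ 91|x − 7| < eps provided |x − 7| < eps/91.
Choosing delta = min(1, eps/91) ensures both conditions, hence |(x^3 - 5x^2 - 3x - 3) − 74| < eps.

delta = min(1, eps/91)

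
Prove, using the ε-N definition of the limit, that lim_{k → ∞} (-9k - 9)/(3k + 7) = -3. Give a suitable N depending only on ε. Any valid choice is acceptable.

Let ε > 0 be given. For k ≥ 1, |(-9k - 9)/(3k + 7) + 3| = |36|/(3(3k + 7)) = 36/(3(3k + 7)).
Since 3k + 7 ≥ 3k for k ≥ 1, this is ≤ 36/(3·3k) = 4/k.
So |(-9k - 9)/(3k + 7) + 3| < ε whenever k > 4/ε.
Take N = 4/ε. If k > N then |(-9k - 9)/(3k + 7) + 3| ≤ 4/k < ε.

N = 4/ε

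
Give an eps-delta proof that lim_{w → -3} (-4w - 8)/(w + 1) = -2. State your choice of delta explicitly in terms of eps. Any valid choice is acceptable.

Let eps > 0 be given. We want delta > 0 with 0 < |w + 3| < delta ⇒ |(-4w - 8)/(w + 1) + 2| < eps.
Combining over a common denominator, (-4w - 8)/(w + 1) + 2 = [(-4w - 8)·(-2) − 4·(w + 1)] / [(-2)·(w + 1)] = 4(w + 3) / ((-2)(w + 1)).
So |(-4w - 8)/(w + 1) + 2| = 4|w + 3| / (2·|w + 1|).
Require delta ≤ 1, so |w + 1| ≥ |-2| − |w + 3| > 2 − 1 = 1.
Hence |(-4w - 8)/(w + 1) + 2| < 4|w + 3|/(2·1) = 2|w + 3|, which is < eps once |w + 3| < (1/2)eps.
Take delta = min(1, (1/2)eps). Then 0 < |w + 3| < delta forces both bounds, so |(-4w - 8)/(w + 1) + 2| < eps.

delta = min(1, (1/2)eps)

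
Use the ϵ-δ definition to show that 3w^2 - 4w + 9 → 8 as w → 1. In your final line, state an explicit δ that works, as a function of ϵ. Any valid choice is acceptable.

Let ϵ > 0. We want δ > 0 such that 0 < |w − 1| < δ implies |(3w^2 - 4w + 9) − 8| < ϵ.
(3w^2 - 4w + 9) − 8 = 3w^2 - 4w + 1 = (w − 1)(3w - 1).
So |(3w^2 - 4w + 9) − 8| = |w − 1|·|3w - 1|.
Assume first that |w − 1| < 1, so |w| < 2. Then |3w - 1| ≤ 3·2 + 1 = 7.
Hence |(3w^2 - 4w + 9) − 8| ≤ 7|w − 1| < ϵ provided |w − 1| < ϵ/7.
Choosing δ = min(1, ϵ/7) ensures both conditions, hence |(3w^2 - 4w + 9) − 8| < ϵ.

δ = min(1, ϵ/7)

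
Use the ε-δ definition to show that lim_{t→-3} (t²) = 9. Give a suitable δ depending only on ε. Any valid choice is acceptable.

δ = min(1, ε/7)

Let ε > 0. We seek δ > 0 with 0 < |t + 3| < δ ⇒ |t² − 9| < ε.
Factor: t² − 9 = (t + 3)(t - 3), so |t² − 9| = |t + 3|·|t - 3|.
Impose δ ≤ 1 so that |t| < 4; then |t - 3| ≤ 7.
Hence |t² − 9| ≤ 7|t + 3|, which is < ε once |t + 3| < ε/7.
Take δ = min(1, ε/7). If 0 < |t + 3| < δ then both bounds hold and |t² − 9| ≤ 7|t + 3| < 7·(ε/7) = ε.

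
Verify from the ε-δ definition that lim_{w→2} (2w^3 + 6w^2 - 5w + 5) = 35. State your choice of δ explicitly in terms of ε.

Fix ε > 0. We want δ > 0 such that 0 < |w − 2| < δ implies |(2w^3 + 6w^2 - 5w + 5) − 35| < ε.
(2w^3 + 6w^2 - 5w + 5) − 35 = 2w^3 + 6w^2 - 5w - 30 = (w − 2)(2w^2 + 10w + 15).
So |(2w^3 + 6w^2 - 5w + 5) − 35| = |w − 2|·|2w^2 + 10w + 15|.
Assume first that |w − 2| < 2, so |w| < 4. Then |2w^2 + 10w + 15| ≤ 2·4^2 + 10·4 + 15 = 87.
Hence |(2w^3 + 6w^2 - 5w + 5) − 35| ≤ 87|w − 2| < ε provided |w − 2| < ε/87.
Choosing δ = min(2, ε/87) ensures both conditions, hence |(2w^3 + 6w^2 - 5w + 5) − 35| < ε.

δ = min(2, ε/87)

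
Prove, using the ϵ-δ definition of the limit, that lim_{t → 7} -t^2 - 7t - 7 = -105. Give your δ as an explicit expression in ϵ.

Let ϵ > 0 be given. We want δ > 0 such that 0 < |t − 7| < δ implies |(-t^2 - 7t - 7) + 105| < ϵ.
(-t^2 - 7t - 7) + 105 = -t^2 - 7t + 98 = (t − 7)(-t - 14).
So |(-t^2 - 7t - 7) + 105| = |t − 7|·|-t - 14|.
Require δ ≤ 1. Then |t − 7| < 1 gives |t| < 8, and by the triangle inequality |-t - 14| ≤ 8 + 14 = 22.
Hence |(-t^2 - 7t - 7) + 105| ≤ 22|t − 7| < ϵ provided |t − 7| < ϵ/22.
Take δ = min(1, ϵ/22). Then 0 < |t − 7| < δ gives both |t − 7| < 1 and |t − 7| < ϵ/22, so |(-t^2 - 7t - 7) + 105| < ϵ.

δ = min(1, ϵ/22)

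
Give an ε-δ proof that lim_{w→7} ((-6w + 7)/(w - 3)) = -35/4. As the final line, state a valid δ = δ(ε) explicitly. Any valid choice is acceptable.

δ = min(2, (8/11)ε)

Let ε > 0 be given. We want δ > 0 with 0 < |w − 7| < δ ⇒ |(-6w + 7)/(w - 3) + 35/4| < ε.
Combining over a common denominator, (-6w + 7)/(w - 3) + 35/4 = [(-6w + 7)·4 − (-35)·(w - 3)] / [4·(w - 3)] = 11(w − 7) / (4(w - 3)).
So |(-6w + 7)/(w - 3) + 35/4| = 11|w − 7| / (4·|w − 3|).
Restrict δ ≤ 2. Then |w − 7| < 2 gives |w − 3| = |(w − 7) + 4| ≥ 4 − 2 = 2.
Hence |(-6w + 7)/(w - 3) + 35/4| < 11|w − 7|/(4·2) = (11/8)|w − 7|, which is < ε once |w − 7| < (8/11)ε.
Take δ = min(2, (8/11)ε). Then 0 < |w − 7| < δ forces both bounds, so |(-6w + 7)/(w - 3) + 35/4| < ε.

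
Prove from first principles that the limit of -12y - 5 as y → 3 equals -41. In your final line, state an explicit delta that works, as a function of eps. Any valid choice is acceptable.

Suppose eps > 0. We need delta > 0 so that 0 < |y − 3| < delta implies |(-12y - 5) + 41| < eps.
Since (-12y - 5) + 41 = -12(y − 3), we have |(-12y - 5) + 41| = 12|y − 3|.
Thus it suffices that |y − 3| < eps/12.
Take delta = eps/12. If 0 < |y − 3| < delta then |(-12y - 5) + 41| = 12|y − 3| < 12·(eps/12) = eps.

delta = eps/12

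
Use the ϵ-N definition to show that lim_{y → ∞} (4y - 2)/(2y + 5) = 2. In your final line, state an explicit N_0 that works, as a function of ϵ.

N_0 = 6/ϵ

Fix ϵ > 0. We seek N_0 > 0 such that y > N_0 implies |(4y - 2)/(2y + 5) − 2| < ϵ.
(4y - 2)/(2y + 5) − 2 = (2(4y - 2) − 4(2y + 5)) / (2(2y + 5)) = -24/(2(2y + 5)).
For y > 0 we have 2y + 5 > 2y, so |(4y - 2)/(2y + 5) − 2| = 24/(2(2y + 5)) < 24/(2·2y) = 6/y.
Thus |(4y - 2)/(2y + 5) − 2| < ϵ whenever y > 6/ϵ.
Take N_0 = 6/ϵ. If y > N_0 then |(4y - 2)/(2y + 5) − 2| < 6/y < ϵ.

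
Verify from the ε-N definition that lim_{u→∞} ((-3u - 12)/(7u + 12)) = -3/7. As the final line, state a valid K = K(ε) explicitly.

K = (48/49)/ε

Let ε > 0 be given. We seek K > 0 such that u > K implies |(-3u - 12)/(7u + 12) + 3/7| < ε.
(-3u - 12)/(7u + 12) + 3/7 = (7(-3u - 12) − (-3)(7u + 12)) / (7(7u + 12)) = -48/(7(7u + 12)).
For u > 0 we have 7u + 12 > 7u, so |(-3u - 12)/(7u + 12) + 3/7| = 48/(7(7u + 12)) < 48/(7·7u) = (48/49)/u.
Thus |(-3u - 12)/(7u + 12) + 3/7| < ε whenever u > (48/49)/ε.
Take K = (48/49)/ε. If u > K then |(-3u - 12)/(7u + 12) + 3/7| < (48/49)/u < ε.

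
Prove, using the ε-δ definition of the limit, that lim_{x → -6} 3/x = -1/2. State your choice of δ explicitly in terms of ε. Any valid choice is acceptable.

Let ε > 0. We seek δ > 0 such that 0 < |x + 6| < δ implies |3/x + 1/2| < ε.
|3/x + 1/2| = 3·|-6 − x|/(6·|x|) = 3|x + 6|/(6|x|).
Require δ ≤ 3 so that |x| > 6 − 3 = 3, hence 6|x| > 18.
Then |3/x + 1/2| < 3|x + 6|/18, which is < ε when |x + 6| < 6ε.
Take δ = min(3, 6ε). Then 0 < |x + 6| < δ gives both |x + 6| < 3 and |x + 6| < 6ε, so |3/x + 1/2| < ε.

δ = min(3, 6ε)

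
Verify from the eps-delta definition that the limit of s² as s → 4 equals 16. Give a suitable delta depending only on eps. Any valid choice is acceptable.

delta = min(2, eps/10)

Let eps > 0. We seek delta > 0 with 0 < |s − 4| < delta ⇒ |s² − 16| < eps.
Factor: s² − 16 = (s − 4)(s + 4), so |s² − 16| = |s − 4|·|s + 4|.
Impose delta ≤ 2 so that |s| < 6; then |s + 4| ≤ 10.
Hence |s² − 16| ≤ 10|s − 4|, which is < eps once |s − 4| < eps/10.
Take delta = min(2, eps/10). If 0 < |s − 4| < delta then both bounds hold and |s² − 16| ≤ 10|s − 4| < 10·(eps/10) = eps.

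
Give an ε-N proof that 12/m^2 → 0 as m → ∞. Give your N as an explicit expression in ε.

Suppose ε > 0. For m ≥ 1, |12/m^2 − 0| = 12/m^2.
12/m^2 < ε ⇔ m^2 > 12/ε ⇔ m > (12/ε)^{1/2}.
Take N = (12/ε)^{1/2}. Then m > N implies 12/m^2 < ε.

N = (12/ε)^{1/2}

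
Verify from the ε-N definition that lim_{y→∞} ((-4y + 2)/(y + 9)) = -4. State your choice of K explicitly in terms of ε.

Fix ε > 0. We seek K > 0 such that y > K implies |(-4y + 2)/(y + 9) + 4| < ε.
(-4y + 2)/(y + 9) + 4 = ((-4y + 2) − (-4)(y + 9)) / ((y + 9)) = 38/((y + 9)).
For y > 0 we have y + 9 > y, so |(-4y + 2)/(y + 9) + 4| = 38/((y + 9)) < 38/(y) = 38/y.
Thus |(-4y + 2)/(y + 9) + 4| < ε whenever y > 38/ε.
Take K = 38/ε. If y > K then |(-4y + 2)/(y + 9) + 4| < 38/y < ε.

K = 38/ε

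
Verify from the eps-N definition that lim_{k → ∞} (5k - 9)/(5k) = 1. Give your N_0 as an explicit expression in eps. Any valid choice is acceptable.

N_0 = (9/5)/eps

Suppose eps > 0. For k ≥ 1, |(5k - 9)/(5k) − 1| = |-45|/(5(5k)) = 45/(5(5k)).
Since 5k ≥ 5k for k ≥ 1, this is ≤ 45/(5·5k) = (9/5)/k.
So |(5k - 9)/(5k) − 1| < eps whenever k > (9/5)/eps.
Take N_0 = (9/5)/eps. If k > N_0 then |(5k - 9)/(5k) − 1| ≤ (9/5)/k < eps.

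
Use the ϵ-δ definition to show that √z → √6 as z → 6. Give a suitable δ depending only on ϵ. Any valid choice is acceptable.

Let ϵ > 0. We want δ > 0 such that 0 < |z − 6| < δ implies |√z − √6| < ϵ.
Multiplying by the conjugate, |√z − √6| = |z − 6|/(√z + √6).
Restrict δ ≤ 6 so that |z − 6| < 6 forces z > 0, and then √z + √6 > √6.
Hence |√z − √6| < |z − 6|/√6, which is < ϵ once |z − 6| < √6·ϵ.
Take δ = min(6, √6·ϵ). If 0 < |z − 6| < δ then z > 0 and |√z − √6| < |z − 6|/√6 < ϵ.

δ = min(6, √6·ϵ)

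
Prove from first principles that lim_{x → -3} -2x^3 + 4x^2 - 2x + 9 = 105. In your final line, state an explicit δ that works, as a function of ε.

Suppose ε > 0. We want δ > 0 such that 0 < |x + 3| < δ implies |(-2x^3 + 4x^2 - 2x + 9) − 105| < ε.
(-2x^3 + 4x^2 - 2x + 9) − 105 = -2x^3 + 4x^2 - 2x - 96 = (x + 3)(-2x^2 + 10x - 32).
So |(-2x^3 + 4x^2 - 2x + 9) − 105| = |x + 3|·|-2x^2 + 10x - 32|.
Assume first that |x + 3| < 1, so |x| < 4. Then |-2x^2 + 10x - 32| ≤ 2·4^2 + 10·4 + 32 = 104.
Hence |(-2x^3 + 4x^2 - 2x + 9) − 105| ≤ 104|x + 3| < ε provided |x + 3| < ε/104.
Choosing δ = min(1, ε/104) ensures both conditions, hence |(-2x^3 + 4x^2 - 2x + 9) − 105| < ε.

δ = min(1, ε/104)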